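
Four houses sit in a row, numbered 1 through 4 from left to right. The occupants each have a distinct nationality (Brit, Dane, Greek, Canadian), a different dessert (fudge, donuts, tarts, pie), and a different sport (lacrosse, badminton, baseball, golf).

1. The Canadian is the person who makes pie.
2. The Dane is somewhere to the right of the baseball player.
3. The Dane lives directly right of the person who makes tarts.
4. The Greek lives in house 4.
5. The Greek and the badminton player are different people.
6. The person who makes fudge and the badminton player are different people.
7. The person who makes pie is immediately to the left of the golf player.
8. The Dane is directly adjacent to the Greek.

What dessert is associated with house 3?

donuts

The Greek is in house 4 (clue 4).
Clue 8: the Dane is in house 3.
Clue 3: the person who makes tarts is in house 2.
That leaves pie as the dessert for house 1.
The only sport still possible for house 4 is lacrosse.
The Canadian is in house 1 (clue 1).
By clue 7, the golf player is in house 2.
House 2 nationality: only Brit fits.
House 3's sport must be badminton (nothing else left).
By clue 6, the person who makes fudge is in house 4.
House 3 dessert: only donuts fits.
House 1 sport: only baseball fits.
So: house 1 = Canadian/pie/baseball, house 2 = Brit/tarts/golf, house 3 = Dane/donuts/badminton, house 4 = Greek/fudge/lacrosse.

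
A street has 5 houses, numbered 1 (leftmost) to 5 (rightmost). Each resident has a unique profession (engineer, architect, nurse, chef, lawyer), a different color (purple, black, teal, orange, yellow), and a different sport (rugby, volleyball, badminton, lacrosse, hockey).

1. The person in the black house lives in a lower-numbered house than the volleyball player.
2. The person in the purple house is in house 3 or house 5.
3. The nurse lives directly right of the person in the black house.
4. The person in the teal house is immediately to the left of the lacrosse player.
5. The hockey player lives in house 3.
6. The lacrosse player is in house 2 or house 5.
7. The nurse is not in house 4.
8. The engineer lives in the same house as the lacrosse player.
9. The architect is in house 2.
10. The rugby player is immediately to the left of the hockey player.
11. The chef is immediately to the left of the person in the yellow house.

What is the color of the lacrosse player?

yellow

Clue 5 places the hockey player in house 3.
From clue 9, the architect must be in house 2.
Clue 10: the rugby player is in house 2.
House 1's sport must be badminton (nothing else left).
House 4's sport must be volleyball (nothing else left).
That leaves lacrosse as the sport for house 5.
By clue 3, the nurse is in house 3.
Clue 3 places the person in the black house in house 2.
From clue 4, the person in the teal house must be in house 4.
That leaves engineer as the profession for house 5.
House 1's color must be orange (nothing else left).
The only color still possible for house 3 is purple.
House 5's color must be yellow (nothing else left).
By clue 11, the chef is in house 4.
House 1 profession: only lawyer fits.
So: house 1 = lawyer/orange/badminton, house 2 = architect/black/rugby, house 3 = nurse/purple/hockey, house 4 = chef/teal/volleyball, house 5 = engineer/yellow/lacrosse.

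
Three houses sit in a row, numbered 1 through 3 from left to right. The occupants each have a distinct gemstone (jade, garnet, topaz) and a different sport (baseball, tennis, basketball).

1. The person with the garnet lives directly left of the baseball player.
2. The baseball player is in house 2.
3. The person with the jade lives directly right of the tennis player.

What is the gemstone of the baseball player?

Clue 2 places the baseball player in house 2.
That leaves tennis as the sport for house 1.
So house 3 gets basketball for sport.
From clue 1, the person with the garnet must be in house 1.
The person with the jade is in house 2 (clue 3).
The only gemstone still possible for house 3 is topaz.
So: house 1 = garnet/tennis, house 2 = jade/baseball, house 3 = topaz/basketball.

jade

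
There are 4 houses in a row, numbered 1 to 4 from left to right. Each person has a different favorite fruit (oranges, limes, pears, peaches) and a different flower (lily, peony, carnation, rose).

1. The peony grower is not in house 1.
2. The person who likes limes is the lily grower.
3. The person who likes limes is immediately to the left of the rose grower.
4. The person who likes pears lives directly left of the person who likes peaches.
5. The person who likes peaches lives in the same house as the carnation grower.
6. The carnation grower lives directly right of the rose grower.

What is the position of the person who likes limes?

1

That leaves lily as the flower for house 1.
The person who likes limes is in house 1 (clue 2).
By clue 3, the rose grower is in house 2.
The carnation grower is in house 3 (clue 6).
That leaves peony as the flower for house 4.
Clue 5 places the person who likes peaches in house 3.
House 4's favorite fruit must be oranges (nothing else left).
The only favorite fruit still possible for house 2 is pears.
So: house 1 = limes/lily, house 2 = pears/rose, house 3 = peaches/carnation, house 4 = oranges/peony.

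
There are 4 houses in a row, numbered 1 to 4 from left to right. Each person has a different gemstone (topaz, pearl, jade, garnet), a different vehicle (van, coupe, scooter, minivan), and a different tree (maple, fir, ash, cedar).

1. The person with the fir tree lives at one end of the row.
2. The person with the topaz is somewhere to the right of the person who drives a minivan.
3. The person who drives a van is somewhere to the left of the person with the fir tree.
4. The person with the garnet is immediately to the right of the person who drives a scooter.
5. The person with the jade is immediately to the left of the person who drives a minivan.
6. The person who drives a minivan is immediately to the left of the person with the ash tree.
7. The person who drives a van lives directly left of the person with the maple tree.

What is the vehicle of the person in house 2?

minivan

Clue 3: the person with the fir tree is in house 4.
House 4's vehicle must be coupe (nothing else left).
So house 1 gets cedar for tree.
House 2 tree: only maple fits.
The only tree still possible for house 3 is ash.
The person who drives a minivan is in house 2 (clue 6).
Clue 7: the person who drives a van is in house 1.
The only vehicle still possible for house 3 is scooter.
From clue 4, the person with the garnet must be in house 4.
From clue 5, the person with the jade must be in house 1.
The only gemstone still possible for house 2 is pearl.
So house 3 gets topaz for gemstone.
So: house 1 = jade/van/cedar, house 2 = pearl/minivan/maple, house 3 = topaz/scooter/ash, house 4 = garnet/coupe/fir.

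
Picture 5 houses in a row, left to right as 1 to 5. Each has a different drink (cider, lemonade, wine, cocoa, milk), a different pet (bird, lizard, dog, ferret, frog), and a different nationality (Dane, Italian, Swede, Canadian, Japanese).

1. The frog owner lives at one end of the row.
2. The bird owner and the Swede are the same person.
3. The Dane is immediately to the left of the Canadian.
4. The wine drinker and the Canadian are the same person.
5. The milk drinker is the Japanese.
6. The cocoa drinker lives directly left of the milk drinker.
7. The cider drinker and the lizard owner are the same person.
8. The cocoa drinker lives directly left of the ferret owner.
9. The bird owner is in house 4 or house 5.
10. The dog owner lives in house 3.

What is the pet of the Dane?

Clue 10 places the dog owner in house 3.
The bird owner is narrowed to house 4 or 5; consider each.
Placing it in house 5 leads to a contradiction, so it's in house 4.
Clue 2: the Swede is in house 4.
The cocoa drinker is narrowed to house 1 or 4; consider each.
Placing it in house 1 leads to a contradiction, so it's in house 4.
From clue 6, the milk drinker must be in house 5.
The ferret owner is in house 5 (clue 8).
The only pet still possible for house 1 is frog.
House 2's pet must be lizard (nothing else left).
By clue 5, the Japanese is in house 5.
From clue 7, the cider drinker must be in house 2.
House 1's drink must be lemonade (nothing else left).
House 3's drink must be wine (nothing else left).
From clue 4, the Canadian must be in house 3.
Clue 3: the Dane is in house 2.
That leaves Italian as the nationality for house 1.
So: house 1 = lemonade/frog/Italian, house 2 = cider/lizard/Dane, house 3 = wine/dog/Canadian, house 4 = cocoa/bird/Swede, house 5 = milk/ferret/Japanese.

lizard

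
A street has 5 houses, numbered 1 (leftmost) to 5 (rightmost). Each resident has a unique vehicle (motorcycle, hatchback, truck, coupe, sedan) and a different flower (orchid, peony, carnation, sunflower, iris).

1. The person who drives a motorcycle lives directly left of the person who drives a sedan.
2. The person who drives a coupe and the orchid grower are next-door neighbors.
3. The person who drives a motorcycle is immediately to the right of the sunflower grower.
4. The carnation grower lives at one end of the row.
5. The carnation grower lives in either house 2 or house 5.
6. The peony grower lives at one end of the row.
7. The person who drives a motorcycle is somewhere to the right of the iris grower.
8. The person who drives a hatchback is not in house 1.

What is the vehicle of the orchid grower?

motorcycle

By clue 5, the carnation grower is in house 5.
The only flower still possible for house 4 is orchid.
House 1's vehicle must be truck (nothing else left).
House 1 flower: only peony fits.
House 2 vehicle: only hatchback fits.
The person who drives a coupe is narrowed to house 3 or 5; consider each.
Placing it in house 5 leads to a contradiction, so it's in house 3.
House 5's vehicle must be sedan (nothing else left).
The sunflower grower is in house 3 (clue 3).
That leaves motorcycle as the vehicle for house 4.
That leaves iris as the flower for house 2.
So: house 1 = truck/peony, house 2 = hatchback/iris, house 3 = coupe/sunflower, house 4 = motorcycle/orchid, house 5 = sedan/carnation.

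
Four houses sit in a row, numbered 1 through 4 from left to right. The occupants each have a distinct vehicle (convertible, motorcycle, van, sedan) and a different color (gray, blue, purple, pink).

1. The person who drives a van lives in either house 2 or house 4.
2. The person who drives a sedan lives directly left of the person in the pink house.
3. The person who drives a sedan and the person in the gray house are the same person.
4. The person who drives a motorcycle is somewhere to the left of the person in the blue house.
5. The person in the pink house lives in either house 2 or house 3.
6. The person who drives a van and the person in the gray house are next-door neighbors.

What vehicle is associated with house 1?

From clue 3, the person who drives a sedan must be in house 1.
From clue 3, the person in the gray house must be in house 1.
By clue 6, the person who drives a van is in house 2.
House 4 vehicle: only convertible fits.
Clue 2: the person in the pink house is in house 2.
The person in the blue house is in house 4 (clue 4).
House 3 vehicle: only motorcycle fits.
That leaves purple as the color for house 3.
So: house 1 = sedan/gray, house 2 = van/pink, house 3 = motorcycle/purple, house 4 = convertible/blue.

sedan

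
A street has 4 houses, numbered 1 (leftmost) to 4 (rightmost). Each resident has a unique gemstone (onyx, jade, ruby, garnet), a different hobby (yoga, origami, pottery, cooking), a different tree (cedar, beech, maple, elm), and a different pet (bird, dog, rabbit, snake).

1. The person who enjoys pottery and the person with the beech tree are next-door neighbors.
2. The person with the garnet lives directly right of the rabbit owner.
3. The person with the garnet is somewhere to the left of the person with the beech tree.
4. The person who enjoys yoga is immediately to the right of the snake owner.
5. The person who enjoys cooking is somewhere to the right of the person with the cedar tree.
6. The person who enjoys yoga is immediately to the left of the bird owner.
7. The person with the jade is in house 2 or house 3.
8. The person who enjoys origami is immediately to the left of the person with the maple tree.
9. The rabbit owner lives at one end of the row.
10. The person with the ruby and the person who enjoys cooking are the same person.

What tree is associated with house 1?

Clue 9 places the rabbit owner in house 1.
The only gemstone still possible for house 1 is onyx.
That leaves ruby as the gemstone for house 4.
The person with the garnet is in house 2 (clue 2).
By clue 4, the person who enjoys yoga is in house 3.
Clue 4: the snake owner is in house 2.
By clue 6, the bird owner is in house 4.
The person who enjoys cooking is in house 4 (clue 10).
That leaves jade as the gemstone for house 3.
That leaves origami as the hobby for house 1.
House 2's hobby must be pottery (nothing else left).
The only pet still possible for house 3 is dog.
The person with the beech tree is in house 3 (clue 1).
By clue 8, the person with the maple tree is in house 2.
House 4's tree must be elm (nothing else left).
That leaves cedar as the tree for house 1.
So: house 1 = onyx/origami/cedar/rabbit, house 2 = garnet/pottery/maple/snake, house 3 = jade/yoga/beech/dog, house 4 = ruby/cooking/elm/bird.

cedar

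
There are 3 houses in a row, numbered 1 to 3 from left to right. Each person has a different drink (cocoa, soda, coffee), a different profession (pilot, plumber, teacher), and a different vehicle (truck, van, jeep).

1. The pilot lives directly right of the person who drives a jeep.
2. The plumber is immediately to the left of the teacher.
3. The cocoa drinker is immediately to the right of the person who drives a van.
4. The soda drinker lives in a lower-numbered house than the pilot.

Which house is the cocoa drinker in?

So house 1 gets plumber for profession.
So house 3 gets truck for vehicle.
The teacher is in house 2 (clue 2).
House 3 profession: only pilot fits.
By clue 1, the person who drives a jeep is in house 2.
So house 1 gets van for vehicle.
Clue 3: the cocoa drinker is in house 2.
The only drink still possible for house 1 is soda.
House 3 drink: only coffee fits.
So: house 1 = soda/plumber/van, house 2 = cocoa/teacher/jeep, house 3 = coffee/pilot/truck.

2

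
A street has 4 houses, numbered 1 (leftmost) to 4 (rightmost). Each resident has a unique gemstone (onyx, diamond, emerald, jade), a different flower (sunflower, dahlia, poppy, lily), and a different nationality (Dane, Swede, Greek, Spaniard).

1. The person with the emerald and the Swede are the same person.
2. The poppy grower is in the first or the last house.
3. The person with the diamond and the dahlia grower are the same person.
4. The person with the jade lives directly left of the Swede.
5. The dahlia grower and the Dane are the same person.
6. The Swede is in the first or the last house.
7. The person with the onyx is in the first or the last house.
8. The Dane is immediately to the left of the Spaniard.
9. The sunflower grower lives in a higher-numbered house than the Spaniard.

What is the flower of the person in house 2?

From clue 6, the Swede must be in house 4.
Clue 1: the person with the emerald is in house 4.
From clue 4, the person with the jade must be in house 3.
That leaves diamond as the gemstone for house 2.
The dahlia grower is in house 2 (clue 3).
From clue 5, the Dane must be in house 2.
Clue 8: the Spaniard is in house 3.
The sunflower grower is in house 4 (clue 9).
That leaves onyx as the gemstone for house 1.
That leaves poppy as the flower for house 1.
So house 3 gets lily for flower.
House 1's nationality must be Greek (nothing else left).
So: house 1 = onyx/poppy/Greek, house 2 = diamond/dahlia/Dane, house 3 = jade/lily/Spaniard, house 4 = emerald/sunflower/Swede.

dahlia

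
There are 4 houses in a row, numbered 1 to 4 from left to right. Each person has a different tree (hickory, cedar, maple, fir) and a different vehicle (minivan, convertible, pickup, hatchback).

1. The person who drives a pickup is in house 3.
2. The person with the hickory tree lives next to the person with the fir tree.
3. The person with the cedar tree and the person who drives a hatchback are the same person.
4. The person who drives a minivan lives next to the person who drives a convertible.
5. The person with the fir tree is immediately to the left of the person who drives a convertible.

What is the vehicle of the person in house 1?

Clue 1: the person who drives a pickup is in house 3.
Clue 4: the person who drives a minivan is in house 1.
Clue 4 places the person who drives a convertible in house 2.
The person with the fir tree is in house 1 (clue 5).
House 4 vehicle: only hatchback fits.
By clue 2, the person with the hickory tree is in house 2.
By clue 3, the person with the cedar tree is in house 4.
That leaves maple as the tree for house 3.
So: house 1 = fir/minivan, house 2 = hickory/convertible, house 3 = maple/pickup, house 4 = cedar/hatchback.

minivan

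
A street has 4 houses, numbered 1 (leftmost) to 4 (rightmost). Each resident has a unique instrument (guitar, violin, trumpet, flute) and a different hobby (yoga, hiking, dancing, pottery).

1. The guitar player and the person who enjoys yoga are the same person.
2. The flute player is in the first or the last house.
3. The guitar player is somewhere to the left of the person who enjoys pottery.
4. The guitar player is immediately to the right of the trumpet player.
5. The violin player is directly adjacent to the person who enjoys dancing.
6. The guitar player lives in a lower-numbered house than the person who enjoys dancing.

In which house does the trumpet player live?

1

House 1 hobby: only hiking fits.
That leaves yoga as the hobby for house 2.
The guitar player is in house 2 (clue 1).
Clue 4 places the trumpet player in house 1.
House 3's instrument must be violin (nothing else left).
House 4 instrument: only flute fits.
From clue 5, the person who enjoys dancing must be in house 4.
So house 3 gets pottery for hobby.
So: house 1 = trumpet/hiking, house 2 = guitar/yoga, house 3 = violin/pottery, house 4 = flute/dancing.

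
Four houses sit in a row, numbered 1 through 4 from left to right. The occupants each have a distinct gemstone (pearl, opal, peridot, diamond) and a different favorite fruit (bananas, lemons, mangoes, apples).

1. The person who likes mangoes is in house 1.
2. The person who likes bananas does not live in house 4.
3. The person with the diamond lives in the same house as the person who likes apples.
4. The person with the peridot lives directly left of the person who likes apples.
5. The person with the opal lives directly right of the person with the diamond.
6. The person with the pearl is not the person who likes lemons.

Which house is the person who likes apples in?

3

The person who likes mangoes is in house 1 (clue 1).
That leaves lemons as the favorite fruit for house 4.
The only gemstone still possible for house 4 is opal.
From clue 5, the person with the diamond must be in house 3.
Clue 3 places the person who likes apples in house 3.
Clue 4 places the person with the peridot in house 2.
That leaves pearl as the gemstone for house 1.
So house 2 gets bananas for favorite fruit.
So: house 1 = pearl/mangoes, house 2 = peridot/bananas, house 3 = diamond/apples, house 4 = opal/lemons.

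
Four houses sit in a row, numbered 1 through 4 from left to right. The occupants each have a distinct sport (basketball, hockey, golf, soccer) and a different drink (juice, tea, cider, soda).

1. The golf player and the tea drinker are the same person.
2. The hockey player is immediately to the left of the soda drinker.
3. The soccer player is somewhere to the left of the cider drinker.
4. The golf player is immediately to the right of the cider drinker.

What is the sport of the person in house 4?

golf

House 1's drink must be juice (nothing else left).
The golf player is narrowed to house 3 or 4; consider each.
Placing it in house 3 leads to a contradiction, so it's in house 4.
From clue 1, the tea drinker must be in house 4.
By clue 4, the cider drinker is in house 3.
House 2 drink: only soda fits.
Clue 2 places the hockey player in house 1.
So house 2 gets soccer for sport.
House 3's sport must be basketball (nothing else left).
So: house 1 = hockey/juice, house 2 = soccer/soda, house 3 = basketball/cider, house 4 = golf/tea.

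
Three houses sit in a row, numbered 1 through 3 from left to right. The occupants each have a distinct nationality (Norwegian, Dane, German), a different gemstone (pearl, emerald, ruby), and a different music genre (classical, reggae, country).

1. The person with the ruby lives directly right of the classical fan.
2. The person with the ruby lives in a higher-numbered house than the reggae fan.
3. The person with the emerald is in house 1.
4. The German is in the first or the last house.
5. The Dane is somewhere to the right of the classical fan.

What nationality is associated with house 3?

Dane

Clue 3 places the person with the emerald in house 1.
So house 3 gets country for music genre.
The Dane is narrowed to house 2 or 3; consider each.
Placing it in house 2 leads to a contradiction, so it's in house 3.
House 1's nationality must be German (nothing else left).
House 2's nationality must be Norwegian (nothing else left).
The person with the pearl is narrowed to house 2 or 3; consider each.
Placing it in house 3 leads to a contradiction, so it's in house 2.
House 3's gemstone must be ruby (nothing else left).
The classical fan is in house 2 (clue 1).
House 1 music genre: only reggae fits.
So: house 1 = German/emerald/reggae, house 2 = Norwegian/pearl/classical, house 3 = Dane/ruby/country.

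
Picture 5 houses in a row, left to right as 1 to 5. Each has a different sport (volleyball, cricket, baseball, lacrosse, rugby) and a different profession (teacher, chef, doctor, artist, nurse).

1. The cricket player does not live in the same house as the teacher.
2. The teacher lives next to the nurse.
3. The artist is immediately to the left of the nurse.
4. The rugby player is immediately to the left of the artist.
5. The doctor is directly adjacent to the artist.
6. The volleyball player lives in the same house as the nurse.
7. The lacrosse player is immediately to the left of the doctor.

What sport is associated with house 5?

The only profession still possible for house 1 is chef.
The rugby player is narrowed to house 1 or 2 or 3; consider each.
Placing it in house 1 and house 3 leads to a contradiction, so it's in house 2.
By clue 4, the artist is in house 3.
The nurse is in house 4 (clue 3).
Clue 6: the volleyball player is in house 4.
House 2 profession: only doctor fits.
House 5 profession: only teacher fits.
Clue 7: the lacrosse player is in house 1.
House 5's sport must be baseball (nothing else left).
That leaves cricket as the sport for house 3.
So: house 1 = lacrosse/chef, house 2 = rugby/doctor, house 3 = cricket/artist, house 4 = volleyball/nurse, house 5 = baseball/teacher.

baseball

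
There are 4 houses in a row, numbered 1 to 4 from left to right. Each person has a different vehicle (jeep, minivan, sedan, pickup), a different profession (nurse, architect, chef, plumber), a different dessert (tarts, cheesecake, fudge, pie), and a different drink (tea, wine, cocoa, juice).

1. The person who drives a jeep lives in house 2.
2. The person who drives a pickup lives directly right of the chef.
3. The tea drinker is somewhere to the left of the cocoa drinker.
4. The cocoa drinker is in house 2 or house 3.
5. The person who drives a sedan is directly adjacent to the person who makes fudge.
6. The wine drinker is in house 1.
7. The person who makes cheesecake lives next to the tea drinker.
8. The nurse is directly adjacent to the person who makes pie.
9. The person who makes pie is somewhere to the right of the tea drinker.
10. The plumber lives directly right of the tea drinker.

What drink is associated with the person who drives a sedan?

From clue 1, the person who drives a jeep must be in house 2.
The wine drinker is in house 1 (clue 6).
That leaves juice as the drink for house 4.
By clue 3, the tea drinker is in house 2.
From clue 3, the cocoa drinker must be in house 3.
By clue 10, the plumber is in house 3.
From clue 2, the person who drives a pickup must be in house 3.
From clue 8, the person who makes pie must be in house 3.
That leaves architect as the profession for house 1.
House 2's profession must be chef (nothing else left).
That leaves nurse as the profession for house 4.
The person who drives a sedan is in house 1 (clue 5).
From clue 5, the person who makes fudge must be in house 2.
House 4 vehicle: only minivan fits.
So house 1 gets cheesecake for dessert.
So house 4 gets tarts for dessert.
So: house 1 = sedan/architect/cheesecake/wine, house 2 = jeep/chef/fudge/tea, house 3 = pickup/plumber/pie/cocoa, house 4 = minivan/nurse/tarts/juice.

wine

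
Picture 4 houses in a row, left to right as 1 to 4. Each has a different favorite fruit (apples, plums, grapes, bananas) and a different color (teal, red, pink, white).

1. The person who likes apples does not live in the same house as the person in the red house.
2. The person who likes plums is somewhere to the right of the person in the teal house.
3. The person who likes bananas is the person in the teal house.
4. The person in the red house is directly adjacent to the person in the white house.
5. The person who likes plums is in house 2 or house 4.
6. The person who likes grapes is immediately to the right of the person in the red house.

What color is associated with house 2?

The person who likes plums is narrowed to house 2 or 4; consider each.
Placing it in house 4 leads to a contradiction, so it's in house 2.
By clue 2, the person in the teal house is in house 1.
By clue 3, the person who likes bananas is in house 1.
The person who likes apples is narrowed to house 3 or 4; consider each.
Placing it in house 3 leads to a contradiction, so it's in house 4.
House 3's favorite fruit must be grapes (nothing else left).
From clue 6, the person in the red house must be in house 2.
The person in the white house is in house 3 (clue 4).
The only color still possible for house 4 is pink.
So: house 1 = bananas/teal, house 2 = plums/red, house 3 = grapes/white, house 4 = apples/pink.

red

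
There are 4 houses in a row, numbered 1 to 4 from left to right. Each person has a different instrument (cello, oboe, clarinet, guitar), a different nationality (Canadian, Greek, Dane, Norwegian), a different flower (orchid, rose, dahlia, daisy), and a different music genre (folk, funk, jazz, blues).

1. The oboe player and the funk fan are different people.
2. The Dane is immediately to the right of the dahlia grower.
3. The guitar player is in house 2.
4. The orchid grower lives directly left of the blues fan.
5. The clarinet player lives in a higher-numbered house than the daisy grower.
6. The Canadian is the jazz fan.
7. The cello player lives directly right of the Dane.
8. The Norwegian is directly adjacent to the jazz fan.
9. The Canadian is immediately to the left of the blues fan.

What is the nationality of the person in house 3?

By clue 3, the guitar player is in house 2.
House 1's instrument must be oboe (nothing else left).
So house 4 gets rose for flower.
The cello player is narrowed to house 3 or 4; consider each.
Placing it in house 4 leads to a contradiction, so it's in house 3.
Clue 7 places the Dane in house 2.
House 4 instrument: only clarinet fits.
The dahlia grower is in house 1 (clue 2).
By clue 8, the Norwegian is in house 4.
By clue 8, the jazz fan is in house 3.
That leaves folk as the music genre for house 1.
From clue 4, the orchid grower must be in house 3.
From clue 4, the blues fan must be in house 4.
Clue 6 places the Canadian in house 3.
The only nationality still possible for house 1 is Greek.
That leaves daisy as the flower for house 2.
So house 2 gets funk for music genre.
So: house 1 = oboe/Greek/dahlia/folk, house 2 = guitar/Dane/daisy/funk, house 3 = cello/Canadian/orchid/jazz, house 4 = clarinet/Norwegian/rose/blues.

Canadian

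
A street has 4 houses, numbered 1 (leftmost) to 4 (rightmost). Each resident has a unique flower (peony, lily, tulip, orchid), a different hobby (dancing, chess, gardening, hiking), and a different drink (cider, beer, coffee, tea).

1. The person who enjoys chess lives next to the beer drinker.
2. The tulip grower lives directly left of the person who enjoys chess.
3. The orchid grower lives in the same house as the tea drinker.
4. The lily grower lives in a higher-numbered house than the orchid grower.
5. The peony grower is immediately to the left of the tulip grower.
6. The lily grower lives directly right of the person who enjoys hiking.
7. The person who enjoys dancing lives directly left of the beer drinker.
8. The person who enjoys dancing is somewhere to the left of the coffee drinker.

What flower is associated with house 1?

The only flower still possible for house 4 is lily.
The person who enjoys hiking is in house 3 (clue 6).
By clue 1, the beer drinker is in house 3.
The tulip grower is in house 3 (clue 2).
Clue 5 places the peony grower in house 2.
The person who enjoys dancing is in house 2 (clue 7).
The only flower still possible for house 1 is orchid.
That leaves gardening as the hobby for house 1.
House 4's hobby must be chess (nothing else left).
The only drink still possible for house 4 is coffee.
Clue 3: the tea drinker is in house 1.
House 2's drink must be cider (nothing else left).
So: house 1 = orchid/gardening/tea, house 2 = peony/dancing/cider, house 3 = tulip/hiking/beer, house 4 = lily/chess/coffee.

orchid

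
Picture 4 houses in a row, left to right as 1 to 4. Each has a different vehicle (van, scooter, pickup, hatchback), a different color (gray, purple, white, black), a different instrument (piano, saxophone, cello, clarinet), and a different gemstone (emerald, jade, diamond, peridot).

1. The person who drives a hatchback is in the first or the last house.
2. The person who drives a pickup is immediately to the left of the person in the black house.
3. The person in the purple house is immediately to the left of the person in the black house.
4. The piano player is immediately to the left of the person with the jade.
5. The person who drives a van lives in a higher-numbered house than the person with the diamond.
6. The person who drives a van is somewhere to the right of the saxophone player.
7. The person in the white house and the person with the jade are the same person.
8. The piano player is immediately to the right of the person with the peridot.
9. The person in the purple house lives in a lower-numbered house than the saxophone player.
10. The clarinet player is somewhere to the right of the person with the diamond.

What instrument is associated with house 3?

That leaves cello as the instrument for house 1.
House 4's instrument must be clarinet (nothing else left).
The person who drives a hatchback is narrowed to house 1 or 4; consider each.
Placing it in house 1 leads to a contradiction, so it's in house 4.
By clue 6, the saxophone player is in house 2.
Clue 9: the person in the purple house is in house 1.
The only vehicle still possible for house 3 is van.
So house 3 gets piano for instrument.
Clue 3 places the person in the black house in house 2.
Clue 4: the person with the jade is in house 4.
By clue 7, the person in the white house is in house 4.
By clue 8, the person with the peridot is in house 2.
So house 3 gets gray for color.
That leaves emerald as the gemstone for house 3.
Clue 2: the person who drives a pickup is in house 1.
The only vehicle still possible for house 2 is scooter.
That leaves diamond as the gemstone for house 1.
So: house 1 = pickup/purple/cello/diamond, house 2 = scooter/black/saxophone/peridot, house 3 = van/gray/piano/emerald, house 4 = hatchback/white/clarinet/jade.

piano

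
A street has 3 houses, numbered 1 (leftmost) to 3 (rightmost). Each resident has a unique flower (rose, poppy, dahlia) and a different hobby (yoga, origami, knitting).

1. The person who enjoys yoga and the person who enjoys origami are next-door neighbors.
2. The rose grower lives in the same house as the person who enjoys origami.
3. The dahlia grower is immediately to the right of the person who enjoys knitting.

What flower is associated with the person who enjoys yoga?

dahlia

The dahlia grower is narrowed to house 2 or 3; consider each.
Placing it in house 3 leads to a contradiction, so it's in house 2.
By clue 3, the person who enjoys knitting is in house 1.
From clue 2, the rose grower must be in house 3.
The person who enjoys origami is in house 3 (clue 2).
The only flower still possible for house 1 is poppy.
That leaves yoga as the hobby for house 2.
So: house 1 = poppy/knitting, house 2 = dahlia/yoga, house 3 = rose/origami.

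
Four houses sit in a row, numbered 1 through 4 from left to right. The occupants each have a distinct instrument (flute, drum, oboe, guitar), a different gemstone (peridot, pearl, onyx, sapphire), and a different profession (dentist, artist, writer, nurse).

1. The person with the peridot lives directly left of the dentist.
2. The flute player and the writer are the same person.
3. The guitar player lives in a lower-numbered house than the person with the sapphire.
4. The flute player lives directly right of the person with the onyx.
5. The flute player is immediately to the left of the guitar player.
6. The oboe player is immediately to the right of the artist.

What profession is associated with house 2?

Clue 5 places the flute player in house 2.
Clue 5: the guitar player is in house 3.
So house 1 gets drum for instrument.
That leaves oboe as the instrument for house 4.
Clue 2 places the writer in house 2.
Clue 3 places the person with the sapphire in house 4.
By clue 4, the person with the onyx is in house 1.
From clue 6, the artist must be in house 3.
So house 1 gets nurse for profession.
House 4's profession must be dentist (nothing else left).
From clue 1, the person with the peridot must be in house 3.
So house 2 gets pearl for gemstone.
So: house 1 = drum/onyx/nurse, house 2 = flute/pearl/writer, house 3 = guitar/peridot/artist, house 4 = oboe/sapphire/dentist.

writer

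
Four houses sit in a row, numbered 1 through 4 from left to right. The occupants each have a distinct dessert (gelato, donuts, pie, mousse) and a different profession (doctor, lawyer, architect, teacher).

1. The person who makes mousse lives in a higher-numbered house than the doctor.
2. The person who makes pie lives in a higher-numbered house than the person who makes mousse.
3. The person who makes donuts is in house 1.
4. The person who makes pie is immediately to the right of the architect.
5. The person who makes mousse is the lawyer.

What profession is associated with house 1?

doctor

From clue 3, the person who makes donuts must be in house 1.
That leaves teacher as the profession for house 4.
House 1's profession must be doctor (nothing else left).
The person who makes mousse is narrowed to house 2 or 3; consider each.
Placing it in house 3 leads to a contradiction, so it's in house 2.
From clue 5, the lawyer must be in house 2.
That leaves architect as the profession for house 3.
From clue 4, the person who makes pie must be in house 4.
That leaves gelato as the dessert for house 3.
So: house 1 = donuts/doctor, house 2 = mousse/lawyer, house 3 = gelato/architect, house 4 = pie/teacher.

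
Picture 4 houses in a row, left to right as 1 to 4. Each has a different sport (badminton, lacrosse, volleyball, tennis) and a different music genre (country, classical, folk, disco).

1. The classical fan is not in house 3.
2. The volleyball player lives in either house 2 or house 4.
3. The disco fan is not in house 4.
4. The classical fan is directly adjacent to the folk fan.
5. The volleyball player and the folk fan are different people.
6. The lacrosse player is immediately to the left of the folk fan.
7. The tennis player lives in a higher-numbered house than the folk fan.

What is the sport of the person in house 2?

badminton

The lacrosse player is narrowed to house 1 or 2; consider each.
Placing it in house 2 leads to a contradiction, so it's in house 1.
From clue 6, the folk fan must be in house 2.
By clue 4, the classical fan is in house 1.
The volleyball player is in house 4 (clue 5).
So house 2 gets badminton for sport.
House 3 sport: only tennis fits.
So house 3 gets disco for music genre.
House 4's music genre must be country (nothing else left).
So: house 1 = lacrosse/classical, house 2 = badminton/folk, house 3 = tennis/disco, house 4 = volleyball/country.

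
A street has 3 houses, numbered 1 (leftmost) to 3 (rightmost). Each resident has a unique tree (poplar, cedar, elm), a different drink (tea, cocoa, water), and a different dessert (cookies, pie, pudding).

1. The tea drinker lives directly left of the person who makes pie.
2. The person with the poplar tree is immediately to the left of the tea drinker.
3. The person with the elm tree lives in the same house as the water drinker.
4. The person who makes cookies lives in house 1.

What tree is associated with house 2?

By clue 2, the person with the poplar tree is in house 1.
From clue 2, the tea drinker must be in house 2.
The person who makes cookies is in house 1 (clue 4).
The person who makes pie is in house 3 (clue 1).
Clue 3 places the person with the elm tree in house 3.
By clue 3, the water drinker is in house 3.
House 2's tree must be cedar (nothing else left).
The only drink still possible for house 1 is cocoa.
That leaves pudding as the dessert for house 2.
So: house 1 = poplar/cocoa/cookies, house 2 = cedar/tea/pudding, house 3 = elm/water/pie.

cedar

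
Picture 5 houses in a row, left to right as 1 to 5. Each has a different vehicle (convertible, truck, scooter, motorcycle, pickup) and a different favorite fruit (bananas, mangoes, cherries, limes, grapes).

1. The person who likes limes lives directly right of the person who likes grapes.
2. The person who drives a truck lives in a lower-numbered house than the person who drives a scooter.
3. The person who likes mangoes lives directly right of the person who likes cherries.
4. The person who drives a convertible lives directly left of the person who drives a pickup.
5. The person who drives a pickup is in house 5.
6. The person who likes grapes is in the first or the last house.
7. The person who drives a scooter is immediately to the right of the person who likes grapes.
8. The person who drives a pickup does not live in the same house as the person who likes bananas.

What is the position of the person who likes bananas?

3

Clue 5: the person who drives a pickup is in house 5.
Clue 6 places the person who likes grapes in house 1.
Clue 7: the person who drives a scooter is in house 2.
The person who likes limes is in house 2 (clue 1).
Clue 2 places the person who drives a truck in house 1.
The person who drives a convertible is in house 4 (clue 4).
The only vehicle still possible for house 3 is motorcycle.
So house 5 gets mangoes for favorite fruit.
Clue 3: the person who likes cherries is in house 4.
So house 3 gets bananas for favorite fruit.
So: house 1 = truck/grapes, house 2 = scooter/limes, house 3 = motorcycle/bananas, house 4 = convertible/cherries, house 5 = pickup/mangoes.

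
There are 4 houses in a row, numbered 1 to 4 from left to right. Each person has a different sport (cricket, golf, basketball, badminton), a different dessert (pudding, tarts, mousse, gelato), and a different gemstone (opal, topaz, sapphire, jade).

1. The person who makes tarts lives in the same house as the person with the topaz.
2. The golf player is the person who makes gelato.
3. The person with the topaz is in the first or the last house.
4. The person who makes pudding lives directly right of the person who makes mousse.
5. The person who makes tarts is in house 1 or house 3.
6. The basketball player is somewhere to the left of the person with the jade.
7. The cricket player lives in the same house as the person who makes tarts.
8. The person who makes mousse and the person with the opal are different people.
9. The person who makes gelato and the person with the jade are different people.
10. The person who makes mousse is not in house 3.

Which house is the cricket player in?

1

From clue 1, the person who makes tarts must be in house 1.
Clue 1 places the person with the topaz in house 1.
From clue 7, the cricket player must be in house 1.
House 2's dessert must be mousse (nothing else left).
That leaves gelato as the dessert for house 4.
Clue 2 places the golf player in house 4.
By clue 9, the person with the jade is in house 3.
So house 3 gets pudding for dessert.
So house 2 gets sapphire for gemstone.
That leaves opal as the gemstone for house 4.
Clue 6 places the basketball player in house 2.
That leaves badminton as the sport for house 3.
So: house 1 = cricket/tarts/topaz, house 2 = basketball/mousse/sapphire, house 3 = badminton/pudding/jade, house 4 = golf/gelato/opal.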